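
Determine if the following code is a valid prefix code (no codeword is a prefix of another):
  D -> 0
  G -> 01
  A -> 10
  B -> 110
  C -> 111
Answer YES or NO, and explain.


Checking each pair (does one codeword prefix another?):
  D='0' vs G='01': prefix -- VIOLATION

NO -- this is NOT a valid prefix code. D (0) is a prefix of G (01).


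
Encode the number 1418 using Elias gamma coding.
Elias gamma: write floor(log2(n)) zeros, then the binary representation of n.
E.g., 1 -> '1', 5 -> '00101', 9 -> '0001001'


num_bits = floor(log2(1418)) + 1 = 11
leading_zeros = num_bits - 1 = 10
binary(1418) = 10110001010

Elias gamma(1418) = '0000000000' + '10110001010' = 000000000010110001010 (21 bits)


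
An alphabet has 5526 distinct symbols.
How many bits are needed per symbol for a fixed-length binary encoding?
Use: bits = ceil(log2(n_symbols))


log2(5526) = 12.432
Bracket: 2^12 = 4096 < 5526 <= 2^13 = 8192
So ceil(log2(5526)) = 13

bits = ceil(log2(5526)) = ceil(12.432) = 13 bits


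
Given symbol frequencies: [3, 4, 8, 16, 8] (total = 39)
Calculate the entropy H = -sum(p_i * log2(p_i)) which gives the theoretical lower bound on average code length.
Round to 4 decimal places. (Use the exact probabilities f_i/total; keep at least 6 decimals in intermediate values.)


Per-symbol terms -p_i * log2(p_i) with p_i = f_i/39:
  p = 3/39 = 0.076923: log2(p) = -3.700440, -p*log2(p) = 0.284649
  p = 4/39 = 0.102564: log2(p) = -3.285402, -p*log2(p) = 0.336964
  p = 8/39 = 0.205128: log2(p) = -2.285402, -p*log2(p) = 0.468800
  p = 16/39 = 0.410256: log2(p) = -1.285402, -p*log2(p) = 0.527345
  p = 8/39 = 0.205128: log2(p) = -2.285402, -p*log2(p) = 0.468800
H = 0.284649 + 0.336964 + 0.468800 + 0.527345 + 0.468800 = 2.086558

H = 2.0866 bits/symbol


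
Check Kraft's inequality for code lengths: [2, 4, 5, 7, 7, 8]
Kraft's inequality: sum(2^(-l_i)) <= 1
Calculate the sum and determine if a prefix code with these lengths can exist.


Sum = 2^(-2) + 2^(-4) + 2^(-5) + 2^(-7) + 2^(-7) + 2^(-8)
    = 0.25 + 0.0625 + 0.03125 + 0.0078125 + 0.0078125 + 0.00390625
    = 93/256 = 0.36328125
Since 0.36328125 <= 1, Kraft's inequality IS satisfied.
A prefix code with these lengths CAN exist.

Kraft sum = 0.36328125. Satisfied.


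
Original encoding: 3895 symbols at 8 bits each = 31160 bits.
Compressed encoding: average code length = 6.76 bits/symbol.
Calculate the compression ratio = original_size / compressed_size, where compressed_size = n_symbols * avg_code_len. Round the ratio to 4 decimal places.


original_size = n_symbols * orig_bits = 3895 * 8 = 31160 bits
compressed_size = n_symbols * avg_code_len = 3895 * 6.76 = 26330.2 bits
ratio = original_size / compressed_size = 31160 / 26330.2 = 1.1834

Compression ratio = 1.1834


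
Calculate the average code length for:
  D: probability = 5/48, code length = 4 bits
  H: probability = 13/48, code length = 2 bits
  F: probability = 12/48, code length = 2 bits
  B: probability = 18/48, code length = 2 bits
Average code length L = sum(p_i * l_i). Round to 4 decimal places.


Weighted contributions p_i * l_i:
  D: (5/48) * 4 = 20/48
  H: (13/48) * 2 = 26/48
  F: (12/48) * 2 = 24/48
  B: (18/48) * 2 = 36/48
Sum = (20 + 26 + 24 + 36)/48 = 106/48

L = 106/48 = 2.2083 bits/symbol


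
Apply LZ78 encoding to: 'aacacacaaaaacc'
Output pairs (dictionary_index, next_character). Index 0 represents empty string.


LZ78 encoding steps:
Dictionary: {0: ''}
Step 1: w='' (idx 0), next='a' -> output (0, 'a'), add 'a' as idx 1
Step 2: w='a' (idx 1), next='c' -> output (1, 'c'), add 'ac' as idx 2
Step 3: w='ac' (idx 2), next='a' -> output (2, 'a'), add 'aca' as idx 3
Step 4: w='' (idx 0), next='c' -> output (0, 'c'), add 'c' as idx 4
Step 5: w='a' (idx 1), next='a' -> output (1, 'a'), add 'aa' as idx 5
Step 6: w='aa' (idx 5), next='a' -> output (5, 'a'), add 'aaa' as idx 6
Step 7: w='c' (idx 4), next='c' -> output (4, 'c'), add 'cc' as idx 7


Encoded: [(0, 'a'), (1, 'c'), (2, 'a'), (0, 'c'), (1, 'a'), (5, 'a'), (4, 'c')]


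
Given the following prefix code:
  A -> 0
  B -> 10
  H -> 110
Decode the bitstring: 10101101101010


Decoding step by step:
Bits 10 -> B
Bits 10 -> B
Bits 110 -> H
Bits 110 -> H
Bits 10 -> B
Bits 10 -> B


Decoded message: BBHHBB


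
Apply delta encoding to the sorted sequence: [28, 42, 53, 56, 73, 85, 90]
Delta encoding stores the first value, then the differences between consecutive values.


First value: 28
Deltas:
  42 - 28 = 14
  53 - 42 = 11
  56 - 53 = 3
  73 - 56 = 17
  85 - 73 = 12
  90 - 85 = 5


Delta encoded: [28, 14, 11, 3, 17, 12, 5]


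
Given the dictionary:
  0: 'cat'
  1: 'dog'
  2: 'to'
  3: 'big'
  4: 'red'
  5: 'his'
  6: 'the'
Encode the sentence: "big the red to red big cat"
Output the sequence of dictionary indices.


Look up each word in the dictionary:
  'big' -> 3
  'the' -> 6
  'red' -> 4
  'to' -> 2
  'red' -> 4
  'big' -> 3
  'cat' -> 0

Encoded: [3, 6, 4, 2, 4, 3, 0]


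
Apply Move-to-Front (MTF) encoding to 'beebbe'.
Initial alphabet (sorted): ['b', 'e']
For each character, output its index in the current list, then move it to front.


MTF encoding:
'b': index 0 in ['b', 'e'] -> ['b', 'e']
'e': index 1 in ['b', 'e'] -> ['e', 'b']
'e': index 0 in ['e', 'b'] -> ['e', 'b']
'b': index 1 in ['e', 'b'] -> ['b', 'e']
'b': index 0 in ['b', 'e'] -> ['b', 'e']
'e': index 1 in ['b', 'e'] -> ['e', 'b']


Output: [0, 1, 0, 1, 0, 1]


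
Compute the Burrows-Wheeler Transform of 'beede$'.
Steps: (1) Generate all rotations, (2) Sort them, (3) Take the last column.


Rotations (sorted):
  0: $beede -> last char: e
  1: beede$ -> last char: $
  2: de$bee -> last char: e
  3: e$beed -> last char: d
  4: ede$be -> last char: e
  5: eede$b -> last char: b


BWT = e$edeb


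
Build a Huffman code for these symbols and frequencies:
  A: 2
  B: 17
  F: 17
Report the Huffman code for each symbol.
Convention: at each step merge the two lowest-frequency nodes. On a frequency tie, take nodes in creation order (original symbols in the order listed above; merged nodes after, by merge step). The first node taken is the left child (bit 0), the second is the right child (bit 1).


Huffman tree construction:
Step 1: Merge A(2) + B(17) = 19
Step 2: Merge F(17) + (A+B)(19) = 36
Read each symbol's code off the tree from the root (left child = 0, right child = 1).

Codes:
  A: 10 (length 2)
  B: 11 (length 2)
  F: 0 (length 1)
Average code length: 55/36 = 1.5278 bits/symbol


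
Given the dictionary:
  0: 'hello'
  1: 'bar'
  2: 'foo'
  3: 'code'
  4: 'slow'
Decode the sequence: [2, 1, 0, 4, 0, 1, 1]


Look up each index in the dictionary:
  2 -> 'foo'
  1 -> 'bar'
  0 -> 'hello'
  4 -> 'slow'
  0 -> 'hello'
  1 -> 'bar'
  1 -> 'bar'

Decoded: "foo bar hello slow hello bar bar"


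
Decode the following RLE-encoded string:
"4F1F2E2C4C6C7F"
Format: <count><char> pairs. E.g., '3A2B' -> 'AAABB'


Expanding each <count><char> pair:
  4F -> 'FFFF'
  1F -> 'F'
  2E -> 'EE'
  2C -> 'CC'
  4C -> 'CCCC'
  6C -> 'CCCCCC'
  7F -> 'FFFFFFF'

Decoded = FFFFFEECCCCCCCCCCCCFFFFFFF


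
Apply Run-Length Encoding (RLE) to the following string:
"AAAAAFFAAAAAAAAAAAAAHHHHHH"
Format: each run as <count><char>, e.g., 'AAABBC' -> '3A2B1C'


Scanning runs left to right:
  i=0: run of 'A' x 5 -> '5A'
  i=5: run of 'F' x 2 -> '2F'
  i=7: run of 'A' x 13 -> '13A'
  i=20: run of 'H' x 6 -> '6H'

RLE = 5A2F13A6H


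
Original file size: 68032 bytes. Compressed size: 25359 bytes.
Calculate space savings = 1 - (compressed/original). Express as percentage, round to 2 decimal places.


ratio = compressed/original = 25359/68032 = 0.372751
savings = 1 - ratio = 1 - 0.372751 = 0.627249
as a percentage: 0.627249 * 100 = 62.72%

Space savings = 1 - 25359/68032 = 62.72%


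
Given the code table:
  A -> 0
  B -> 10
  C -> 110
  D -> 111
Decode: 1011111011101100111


Decoding:
10 -> B
111 -> D
110 -> C
111 -> D
0 -> A
110 -> C
0 -> A
111 -> D


Result: BDCDACAD


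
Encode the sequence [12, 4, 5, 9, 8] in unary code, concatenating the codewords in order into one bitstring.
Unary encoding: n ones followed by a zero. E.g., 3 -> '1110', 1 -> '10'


Encode each number as n ones followed by a terminating 0:
  12 -> 1111111111110 (13 bits)
  4 -> 11110 (5 bits)
  5 -> 111110 (6 bits)
  9 -> 1111111110 (10 bits)
  8 -> 111111110 (9 bits)
Total length = 13 + 5 + 6 + 10 + 9 = 43 bits.

Unary([12, 4, 5, 9, 8]) = 1111111111110111101111101111111110111111110 (43 bits)


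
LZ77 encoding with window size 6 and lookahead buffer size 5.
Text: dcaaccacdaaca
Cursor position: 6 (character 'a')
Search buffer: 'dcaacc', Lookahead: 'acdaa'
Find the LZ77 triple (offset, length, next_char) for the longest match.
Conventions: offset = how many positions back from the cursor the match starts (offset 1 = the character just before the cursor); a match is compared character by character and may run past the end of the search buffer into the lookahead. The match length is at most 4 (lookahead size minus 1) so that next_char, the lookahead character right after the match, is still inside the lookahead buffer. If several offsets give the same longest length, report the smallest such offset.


Try each offset into the search buffer:
  offset=1 (pos 5, char 'c'): match length 0
  offset=2 (pos 4, char 'c'): match length 0
  offset=3 (pos 3, char 'a'): match length 2
  offset=4 (pos 2, char 'a'): match length 1
  offset=5 (pos 1, char 'c'): match length 0
  offset=6 (pos 0, char 'd'): match length 0
Longest match has length 2 at offset 3.
next_char = character at position 6 + 2 = 8 -> 'd'

Best match: offset=3, length=2 (matching 'ac' starting at position 3)
LZ77 triple: (3, 2, 'd')


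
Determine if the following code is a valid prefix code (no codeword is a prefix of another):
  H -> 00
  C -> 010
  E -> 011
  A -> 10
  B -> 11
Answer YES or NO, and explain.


Checking each pair (does one codeword prefix another?):
  H='00' vs C='010': no prefix
  H='00' vs E='011': no prefix
  H='00' vs A='10': no prefix
  H='00' vs B='11': no prefix
  C='010' vs H='00': no prefix
  C='010' vs E='011': no prefix
  C='010' vs A='10': no prefix
  C='010' vs B='11': no prefix
  E='011' vs H='00': no prefix
  E='011' vs C='010': no prefix
  E='011' vs A='10': no prefix
  E='011' vs B='11': no prefix
  A='10' vs H='00': no prefix
  A='10' vs C='010': no prefix
  A='10' vs E='011': no prefix
  A='10' vs B='11': no prefix
  B='11' vs H='00': no prefix
  B='11' vs C='010': no prefix
  B='11' vs E='011': no prefix
  B='11' vs A='10': no prefix
No violation found over all pairs.

YES -- this is a valid prefix code. No codeword is a prefix of any other codeword.


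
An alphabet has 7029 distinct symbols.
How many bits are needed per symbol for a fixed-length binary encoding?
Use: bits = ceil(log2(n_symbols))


log2(7029) = 12.7791
Bracket: 2^12 = 4096 < 7029 <= 2^13 = 8192
So ceil(log2(7029)) = 13

bits = ceil(log2(7029)) = ceil(12.7791) = 13 bits


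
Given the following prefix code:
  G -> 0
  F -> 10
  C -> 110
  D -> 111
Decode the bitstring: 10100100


Decoding step by step:
Bits 10 -> F
Bits 10 -> F
Bits 0 -> G
Bits 10 -> F
Bits 0 -> G


Decoded message: FFGFG


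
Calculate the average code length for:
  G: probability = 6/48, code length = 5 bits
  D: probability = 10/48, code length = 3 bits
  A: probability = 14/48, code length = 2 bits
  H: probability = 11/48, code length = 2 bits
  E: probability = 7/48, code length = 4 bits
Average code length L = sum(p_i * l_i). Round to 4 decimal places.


Weighted contributions p_i * l_i:
  G: (6/48) * 5 = 30/48
  D: (10/48) * 3 = 30/48
  A: (14/48) * 2 = 28/48
  H: (11/48) * 2 = 22/48
  E: (7/48) * 4 = 28/48
Sum = (30 + 30 + 28 + 22 + 28)/48 = 138/48

L = 138/48 = 2.8750 bits/symbol


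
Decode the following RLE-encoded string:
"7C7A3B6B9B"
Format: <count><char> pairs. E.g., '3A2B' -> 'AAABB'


Expanding each <count><char> pair:
  7C -> 'CCCCCCC'
  7A -> 'AAAAAAA'
  3B -> 'BBB'
  6B -> 'BBBBBB'
  9B -> 'BBBBBBBBB'

Decoded = CCCCCCCAAAAAAABBBBBBBBBBBBBBBBBB


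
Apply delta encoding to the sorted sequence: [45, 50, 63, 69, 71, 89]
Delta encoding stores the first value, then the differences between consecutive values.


First value: 45
Deltas:
  50 - 45 = 5
  63 - 50 = 13
  69 - 63 = 6
  71 - 69 = 2
  89 - 71 = 18


Delta encoded: [45, 5, 13, 6, 2, 18]


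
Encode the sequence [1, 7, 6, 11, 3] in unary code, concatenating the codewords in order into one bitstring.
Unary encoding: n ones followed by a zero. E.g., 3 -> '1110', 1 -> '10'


Encode each number as n ones followed by a terminating 0:
  1 -> 10 (2 bits)
  7 -> 11111110 (8 bits)
  6 -> 1111110 (7 bits)
  11 -> 111111111110 (12 bits)
  3 -> 1110 (4 bits)
Total length = 2 + 8 + 7 + 12 + 4 = 33 bits.

Unary([1, 7, 6, 11, 3]) = 101111111011111101111111111101110 (33 bits)


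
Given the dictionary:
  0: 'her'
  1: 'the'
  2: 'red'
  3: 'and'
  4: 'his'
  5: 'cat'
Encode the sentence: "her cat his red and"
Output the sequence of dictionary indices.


Look up each word in the dictionary:
  'her' -> 0
  'cat' -> 5
  'his' -> 4
  'red' -> 2
  'and' -> 3

Encoded: [0, 5, 4, 2, 3]


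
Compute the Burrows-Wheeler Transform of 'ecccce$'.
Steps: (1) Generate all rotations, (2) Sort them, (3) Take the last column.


Rotations (sorted):
  0: $ecccce -> last char: e
  1: cccce$e -> last char: e
  2: ccce$ec -> last char: c
  3: cce$ecc -> last char: c
  4: ce$eccc -> last char: c
  5: e$ecccc -> last char: c
  6: ecccce$ -> last char: $


BWT = eecccc$


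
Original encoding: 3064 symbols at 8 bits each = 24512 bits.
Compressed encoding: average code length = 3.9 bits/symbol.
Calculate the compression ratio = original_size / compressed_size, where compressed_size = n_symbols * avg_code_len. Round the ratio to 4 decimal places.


original_size = n_symbols * orig_bits = 3064 * 8 = 24512 bits
compressed_size = n_symbols * avg_code_len = 3064 * 3.9 = 11949.6 bits
ratio = original_size / compressed_size = 24512 / 11949.6 = 2.0513

Compression ratio = 2.0513


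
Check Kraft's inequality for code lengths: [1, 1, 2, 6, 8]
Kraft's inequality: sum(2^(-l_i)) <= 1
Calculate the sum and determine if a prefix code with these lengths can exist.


Sum = 2^(-1) + 2^(-1) + 2^(-2) + 2^(-6) + 2^(-8)
    = 0.5 + 0.5 + 0.25 + 0.015625 + 0.00390625
    = 325/256 = 1.26953125
Since 1.26953125 > 1, Kraft's inequality is NOT satisfied.
A prefix code with these lengths CANNOT exist.

Kraft sum = 1.26953125. Not satisfied.


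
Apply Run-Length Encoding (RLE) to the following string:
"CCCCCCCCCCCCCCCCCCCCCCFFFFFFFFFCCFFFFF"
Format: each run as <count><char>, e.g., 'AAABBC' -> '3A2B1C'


Scanning runs left to right:
  i=0: run of 'C' x 22 -> '22C'
  i=22: run of 'F' x 9 -> '9F'
  i=31: run of 'C' x 2 -> '2C'
  i=33: run of 'F' x 5 -> '5F'

RLE = 22C9F2C5F


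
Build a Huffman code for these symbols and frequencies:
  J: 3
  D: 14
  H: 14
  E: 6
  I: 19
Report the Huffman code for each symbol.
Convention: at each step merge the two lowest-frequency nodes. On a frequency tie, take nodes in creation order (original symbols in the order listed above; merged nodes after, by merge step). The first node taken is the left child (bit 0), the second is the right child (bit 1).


Huffman tree construction:
Step 1: Merge J(3) + E(6) = 9
Step 2: Merge (J+E)(9) + D(14) = 23
Step 3: Merge H(14) + I(19) = 33
Step 4: Merge ((J+E)+D)(23) + (H+I)(33) = 56
Read each symbol's code off the tree from the root (left child = 0, right child = 1).

Codes:
  J: 000 (length 3)
  D: 01 (length 2)
  H: 10 (length 2)
  E: 001 (length 3)
  I: 11 (length 2)
Average code length: 121/56 = 2.1607 bits/symbol


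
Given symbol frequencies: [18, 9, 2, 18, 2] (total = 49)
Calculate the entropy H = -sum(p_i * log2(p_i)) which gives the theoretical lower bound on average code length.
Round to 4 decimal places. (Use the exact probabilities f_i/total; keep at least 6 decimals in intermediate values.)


Per-symbol terms -p_i * log2(p_i) with p_i = f_i/49:
  p = 18/49 = 0.367347: log2(p) = -1.444785, -p*log2(p) = 0.530737
  p = 9/49 = 0.183673: log2(p) = -2.444785, -p*log2(p) = 0.449042
  p = 2/49 = 0.040816: log2(p) = -4.614710, -p*log2(p) = 0.188356
  p = 18/49 = 0.367347: log2(p) = -1.444785, -p*log2(p) = 0.530737
  p = 2/49 = 0.040816: log2(p) = -4.614710, -p*log2(p) = 0.188356
H = 0.530737 + 0.449042 + 0.188356 + 0.530737 + 0.188356 = 1.887228

H = 1.8872 bits/symbol


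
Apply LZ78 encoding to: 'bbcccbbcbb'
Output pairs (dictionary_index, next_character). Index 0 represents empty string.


LZ78 encoding steps:
Dictionary: {0: ''}
Step 1: w='' (idx 0), next='b' -> output (0, 'b'), add 'b' as idx 1
Step 2: w='b' (idx 1), next='c' -> output (1, 'c'), add 'bc' as idx 2
Step 3: w='' (idx 0), next='c' -> output (0, 'c'), add 'c' as idx 3
Step 4: w='c' (idx 3), next='b' -> output (3, 'b'), add 'cb' as idx 4
Step 5: w='bc' (idx 2), next='b' -> output (2, 'b'), add 'bcb' as idx 5
Step 6: w='b' (idx 1), end of input -> output (1, '')


Encoded: [(0, 'b'), (1, 'c'), (0, 'c'), (3, 'b'), (2, 'b'), (1, '')]


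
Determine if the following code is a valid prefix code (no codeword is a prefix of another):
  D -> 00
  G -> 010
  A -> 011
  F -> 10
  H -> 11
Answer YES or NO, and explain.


Checking each pair (does one codeword prefix another?):
  D='00' vs G='010': no prefix
  D='00' vs A='011': no prefix
  D='00' vs F='10': no prefix
  D='00' vs H='11': no prefix
  G='010' vs D='00': no prefix
  G='010' vs A='011': no prefix
  G='010' vs F='10': no prefix
  G='010' vs H='11': no prefix
  A='011' vs D='00': no prefix
  A='011' vs G='010': no prefix
  A='011' vs F='10': no prefix
  A='011' vs H='11': no prefix
  F='10' vs D='00': no prefix
  F='10' vs G='010': no prefix
  F='10' vs A='011': no prefix
  F='10' vs H='11': no prefix
  H='11' vs D='00': no prefix
  H='11' vs G='010': no prefix
  H='11' vs A='011': no prefix
  H='11' vs F='10': no prefix
No violation found over all pairs.

YES -- this is a valid prefix code. No codeword is a prefix of any other codeword.


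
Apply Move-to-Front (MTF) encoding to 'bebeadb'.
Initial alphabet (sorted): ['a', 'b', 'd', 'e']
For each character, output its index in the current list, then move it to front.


MTF encoding:
'b': index 1 in ['a', 'b', 'd', 'e'] -> ['b', 'a', 'd', 'e']
'e': index 3 in ['b', 'a', 'd', 'e'] -> ['e', 'b', 'a', 'd']
'b': index 1 in ['e', 'b', 'a', 'd'] -> ['b', 'e', 'a', 'd']
'e': index 1 in ['b', 'e', 'a', 'd'] -> ['e', 'b', 'a', 'd']
'a': index 2 in ['e', 'b', 'a', 'd'] -> ['a', 'e', 'b', 'd']
'd': index 3 in ['a', 'e', 'b', 'd'] -> ['d', 'a', 'e', 'b']
'b': index 3 in ['d', 'a', 'e', 'b'] -> ['b', 'd', 'a', 'e']


Output: [1, 3, 1, 1, 2, 3, 3]


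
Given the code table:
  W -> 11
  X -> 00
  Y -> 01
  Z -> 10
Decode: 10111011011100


Decoding:
10 -> Z
11 -> W
10 -> Z
11 -> W
01 -> Y
11 -> W
00 -> X


Result: ZWZWYWX


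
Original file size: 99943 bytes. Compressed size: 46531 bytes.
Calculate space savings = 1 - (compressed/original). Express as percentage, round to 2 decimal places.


ratio = compressed/original = 46531/99943 = 0.465575
savings = 1 - ratio = 1 - 0.465575 = 0.534425
as a percentage: 0.534425 * 100 = 53.44%

Space savings = 1 - 46531/99943 = 53.44%


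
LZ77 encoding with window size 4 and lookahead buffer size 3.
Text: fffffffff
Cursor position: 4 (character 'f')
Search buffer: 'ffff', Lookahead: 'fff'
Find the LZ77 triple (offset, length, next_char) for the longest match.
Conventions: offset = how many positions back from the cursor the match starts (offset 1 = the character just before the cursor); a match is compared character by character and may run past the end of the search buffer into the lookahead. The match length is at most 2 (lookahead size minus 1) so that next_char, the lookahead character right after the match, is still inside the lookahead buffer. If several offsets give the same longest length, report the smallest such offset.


Try each offset into the search buffer:
  offset=1 (pos 3, char 'f'): match length 2
  offset=2 (pos 2, char 'f'): match length 2
  offset=3 (pos 1, char 'f'): match length 2
  offset=4 (pos 0, char 'f'): match length 2
Longest match has length 2, found at offsets 1, 2, 3, 4; take the smallest, offset 1.
next_char = character at position 4 + 2 = 6 -> 'f'

Best match: offset=1, length=2 (matching 'ff' starting at position 3)
LZ77 triple: (1, 2, 'f')


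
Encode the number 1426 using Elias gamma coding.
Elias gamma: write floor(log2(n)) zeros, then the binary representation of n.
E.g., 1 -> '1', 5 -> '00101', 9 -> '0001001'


num_bits = floor(log2(1426)) + 1 = 11
leading_zeros = num_bits - 1 = 10
binary(1426) = 10110010010

Elias gamma(1426) = '0000000000' + '10110010010' = 000000000010110010010 (21 bits)


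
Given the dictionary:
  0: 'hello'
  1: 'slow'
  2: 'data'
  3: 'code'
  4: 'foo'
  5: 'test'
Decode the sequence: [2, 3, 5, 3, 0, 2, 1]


Look up each index in the dictionary:
  2 -> 'data'
  3 -> 'code'
  5 -> 'test'
  3 -> 'code'
  0 -> 'hello'
  2 -> 'data'
  1 -> 'slow'

Decoded: "data code test code hello data slow"


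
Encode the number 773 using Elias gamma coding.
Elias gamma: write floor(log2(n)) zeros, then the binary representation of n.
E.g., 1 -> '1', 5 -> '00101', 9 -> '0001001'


num_bits = floor(log2(773)) + 1 = 10
leading_zeros = num_bits - 1 = 9
binary(773) = 1100000101

Elias gamma(773) = '000000000' + '1100000101' = 0000000001100000101 (19 bits)


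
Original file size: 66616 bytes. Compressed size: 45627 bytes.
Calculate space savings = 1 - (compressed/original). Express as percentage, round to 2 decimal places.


ratio = compressed/original = 45627/66616 = 0.684926
savings = 1 - ratio = 1 - 0.684926 = 0.315074
as a percentage: 0.315074 * 100 = 31.51%

Space savings = 1 - 45627/66616 = 31.51%


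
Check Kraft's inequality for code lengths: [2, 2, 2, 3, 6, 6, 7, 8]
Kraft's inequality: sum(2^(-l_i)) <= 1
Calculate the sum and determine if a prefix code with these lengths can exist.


Sum = 2^(-2) + 2^(-2) + 2^(-2) + 2^(-3) + 2^(-6) + 2^(-6) + 2^(-7) + 2^(-8)
    = 0.25 + 0.25 + 0.25 + 0.125 + 0.015625 + 0.015625 + 0.0078125 + 0.00390625
    = 235/256 = 0.91796875
Since 0.91796875 <= 1, Kraft's inequality IS satisfied.
A prefix code with these lengths CAN exist.

Kraft sum = 0.91796875. Satisfied.


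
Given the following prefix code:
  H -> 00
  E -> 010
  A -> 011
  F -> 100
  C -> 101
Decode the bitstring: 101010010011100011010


Decoding step by step:
Bits 101 -> C
Bits 010 -> E
Bits 010 -> E
Bits 011 -> A
Bits 100 -> F
Bits 011 -> A
Bits 010 -> E


Decoded message: CEEAFAE


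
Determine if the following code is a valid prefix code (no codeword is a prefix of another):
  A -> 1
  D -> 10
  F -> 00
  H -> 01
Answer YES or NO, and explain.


Checking each pair (does one codeword prefix another?):
  A='1' vs D='10': prefix -- VIOLATION

NO -- this is NOT a valid prefix code. A (1) is a prefix of D (10).


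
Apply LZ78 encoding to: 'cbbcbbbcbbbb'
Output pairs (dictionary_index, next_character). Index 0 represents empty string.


LZ78 encoding steps:
Dictionary: {0: ''}
Step 1: w='' (idx 0), next='c' -> output (0, 'c'), add 'c' as idx 1
Step 2: w='' (idx 0), next='b' -> output (0, 'b'), add 'b' as idx 2
Step 3: w='b' (idx 2), next='c' -> output (2, 'c'), add 'bc' as idx 3
Step 4: w='b' (idx 2), next='b' -> output (2, 'b'), add 'bb' as idx 4
Step 5: w='bc' (idx 3), next='b' -> output (3, 'b'), add 'bcb' as idx 5
Step 6: w='bb' (idx 4), next='b' -> output (4, 'b'), add 'bbb' as idx 6


Encoded: [(0, 'c'), (0, 'b'), (2, 'c'), (2, 'b'), (3, 'b'), (4, 'b')]


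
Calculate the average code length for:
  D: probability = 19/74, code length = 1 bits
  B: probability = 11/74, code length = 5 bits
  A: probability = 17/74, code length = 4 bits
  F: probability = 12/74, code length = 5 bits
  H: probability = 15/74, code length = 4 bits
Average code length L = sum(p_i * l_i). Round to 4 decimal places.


Weighted contributions p_i * l_i:
  D: (19/74) * 1 = 19/74
  B: (11/74) * 5 = 55/74
  A: (17/74) * 4 = 68/74
  F: (12/74) * 5 = 60/74
  H: (15/74) * 4 = 60/74
Sum = (19 + 55 + 68 + 60 + 60)/74 = 262/74

L = 262/74 = 3.5405 bits/symbol


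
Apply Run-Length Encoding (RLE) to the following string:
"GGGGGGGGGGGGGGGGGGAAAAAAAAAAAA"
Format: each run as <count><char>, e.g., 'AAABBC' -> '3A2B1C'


Scanning runs left to right:
  i=0: run of 'G' x 18 -> '18G'
  i=18: run of 'A' x 12 -> '12A'

RLE = 18G12A


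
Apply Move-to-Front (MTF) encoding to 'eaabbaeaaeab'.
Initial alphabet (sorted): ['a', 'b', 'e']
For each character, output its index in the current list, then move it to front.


MTF encoding:
'e': index 2 in ['a', 'b', 'e'] -> ['e', 'a', 'b']
'a': index 1 in ['e', 'a', 'b'] -> ['a', 'e', 'b']
'a': index 0 in ['a', 'e', 'b'] -> ['a', 'e', 'b']
'b': index 2 in ['a', 'e', 'b'] -> ['b', 'a', 'e']
'b': index 0 in ['b', 'a', 'e'] -> ['b', 'a', 'e']
'a': index 1 in ['b', 'a', 'e'] -> ['a', 'b', 'e']
'e': index 2 in ['a', 'b', 'e'] -> ['e', 'a', 'b']
'a': index 1 in ['e', 'a', 'b'] -> ['a', 'e', 'b']
'a': index 0 in ['a', 'e', 'b'] -> ['a', 'e', 'b']
'e': index 1 in ['a', 'e', 'b'] -> ['e', 'a', 'b']
'a': index 1 in ['e', 'a', 'b'] -> ['a', 'e', 'b']
'b': index 2 in ['a', 'e', 'b'] -> ['b', 'a', 'e']


Output: [2, 1, 0, 2, 0, 1, 2, 1, 0, 1, 1, 2]


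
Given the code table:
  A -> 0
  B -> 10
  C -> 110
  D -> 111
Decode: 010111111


Decoding:
0 -> A
10 -> B
111 -> D
111 -> D


Result: ABDD


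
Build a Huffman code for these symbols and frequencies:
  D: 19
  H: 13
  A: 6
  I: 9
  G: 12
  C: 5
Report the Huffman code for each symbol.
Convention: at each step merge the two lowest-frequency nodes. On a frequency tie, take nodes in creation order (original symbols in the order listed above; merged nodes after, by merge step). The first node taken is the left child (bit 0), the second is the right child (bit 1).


Huffman tree construction:
Step 1: Merge C(5) + A(6) = 11
Step 2: Merge I(9) + (C+A)(11) = 20
Step 3: Merge G(12) + H(13) = 25
Step 4: Merge D(19) + (I+(C+A))(20) = 39
Step 5: Merge (G+H)(25) + (D+(I+(C+A)))(39) = 64
Read each symbol's code off the tree from the root (left child = 0, right child = 1).

Codes:
  D: 10 (length 2)
  H: 01 (length 2)
  A: 1111 (length 4)
  I: 110 (length 3)
  G: 00 (length 2)
  C: 1110 (length 4)
Average code length: 159/64 = 2.4844 bits/symbol


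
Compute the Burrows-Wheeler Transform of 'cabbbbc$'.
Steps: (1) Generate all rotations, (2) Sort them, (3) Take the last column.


Rotations (sorted):
  0: $cabbbbc -> last char: c
  1: abbbbc$c -> last char: c
  2: bbbbc$ca -> last char: a
  3: bbbc$cab -> last char: b
  4: bbc$cabb -> last char: b
  5: bc$cabbb -> last char: b
  6: c$cabbbb -> last char: b
  7: cabbbbc$ -> last char: $


BWT = ccabbbb$


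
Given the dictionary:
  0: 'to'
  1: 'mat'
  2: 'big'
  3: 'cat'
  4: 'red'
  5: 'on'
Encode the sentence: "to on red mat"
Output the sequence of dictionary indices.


Look up each word in the dictionary:
  'to' -> 0
  'on' -> 5
  'red' -> 4
  'mat' -> 1

Encoded: [0, 5, 4, 1]


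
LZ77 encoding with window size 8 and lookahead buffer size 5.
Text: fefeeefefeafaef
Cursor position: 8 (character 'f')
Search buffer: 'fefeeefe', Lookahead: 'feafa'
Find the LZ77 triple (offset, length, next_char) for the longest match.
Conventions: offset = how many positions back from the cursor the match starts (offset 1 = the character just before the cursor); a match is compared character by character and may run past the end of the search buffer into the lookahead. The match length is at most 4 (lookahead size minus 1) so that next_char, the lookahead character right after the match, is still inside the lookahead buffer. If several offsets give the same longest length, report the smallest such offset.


Try each offset into the search buffer:
  offset=1 (pos 7, char 'e'): match length 0
  offset=2 (pos 6, char 'f'): match length 2
  offset=3 (pos 5, char 'e'): match length 0
  offset=4 (pos 4, char 'e'): match length 0
  offset=5 (pos 3, char 'e'): match length 0
  offset=6 (pos 2, char 'f'): match length 2
  offset=7 (pos 1, char 'e'): match length 0
  offset=8 (pos 0, char 'f'): match length 2
Longest match has length 2, found at offsets 2, 6, 8; take the smallest, offset 2.
next_char = character at position 8 + 2 = 10 -> 'a'

Best match: offset=2, length=2 (matching 'fe' starting at position 6)
LZ77 triple: (2, 2, 'a')


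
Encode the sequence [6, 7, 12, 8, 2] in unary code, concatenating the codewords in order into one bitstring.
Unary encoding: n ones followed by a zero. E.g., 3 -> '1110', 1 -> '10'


Encode each number as n ones followed by a terminating 0:
  6 -> 1111110 (7 bits)
  7 -> 11111110 (8 bits)
  12 -> 1111111111110 (13 bits)
  8 -> 111111110 (9 bits)
  2 -> 110 (3 bits)
Total length = 7 + 8 + 13 + 9 + 3 = 40 bits.

Unary([6, 7, 12, 8, 2]) = 1111110111111101111111111110111111110110 (40 bits)


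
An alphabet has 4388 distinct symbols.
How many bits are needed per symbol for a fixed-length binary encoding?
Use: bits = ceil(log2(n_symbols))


log2(4388) = 12.0993
Bracket: 2^12 = 4096 < 4388 <= 2^13 = 8192
So ceil(log2(4388)) = 13

bits = ceil(log2(4388)) = ceil(12.0993) = 13 bits


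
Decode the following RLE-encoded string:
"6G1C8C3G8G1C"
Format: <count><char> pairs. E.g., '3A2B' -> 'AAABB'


Expanding each <count><char> pair:
  6G -> 'GGGGGG'
  1C -> 'C'
  8C -> 'CCCCCCCC'
  3G -> 'GGG'
  8G -> 'GGGGGGGG'
  1C -> 'C'

Decoded = GGGGGGCCCCCCCCCGGGGGGGGGGGC


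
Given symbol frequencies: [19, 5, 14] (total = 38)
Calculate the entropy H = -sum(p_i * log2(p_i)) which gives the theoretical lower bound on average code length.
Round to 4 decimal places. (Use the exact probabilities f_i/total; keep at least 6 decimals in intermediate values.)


Per-symbol terms -p_i * log2(p_i) with p_i = f_i/38:
  p = 19/38 = 0.500000: log2(p) = -1.000000, -p*log2(p) = 0.500000
  p = 5/38 = 0.131579: log2(p) = -2.925999, -p*log2(p) = 0.385000
  p = 14/38 = 0.368421: log2(p) = -1.440573, -p*log2(p) = 0.530737
H = 0.500000 + 0.385000 + 0.530737 = 1.415737

H = 1.4157 bits/symbol


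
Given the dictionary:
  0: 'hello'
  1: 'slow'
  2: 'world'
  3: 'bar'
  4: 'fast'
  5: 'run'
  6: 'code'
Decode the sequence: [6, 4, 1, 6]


Look up each index in the dictionary:
  6 -> 'code'
  4 -> 'fast'
  1 -> 'slow'
  6 -> 'code'

Decoded: "code fast slow code"


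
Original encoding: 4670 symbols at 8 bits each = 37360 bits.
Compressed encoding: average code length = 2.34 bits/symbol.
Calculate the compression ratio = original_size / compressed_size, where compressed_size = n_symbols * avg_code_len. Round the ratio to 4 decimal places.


original_size = n_symbols * orig_bits = 4670 * 8 = 37360 bits
compressed_size = n_symbols * avg_code_len = 4670 * 2.34 = 10927.8 bits
ratio = original_size / compressed_size = 37360 / 10927.8 = 3.4188

Compression ratio = 3.4188


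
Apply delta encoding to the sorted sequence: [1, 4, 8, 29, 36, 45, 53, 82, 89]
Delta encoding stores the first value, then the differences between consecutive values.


First value: 1
Deltas:
  4 - 1 = 3
  8 - 4 = 4
  29 - 8 = 21
  36 - 29 = 7
  45 - 36 = 9
  53 - 45 = 8
  82 - 53 = 29
  89 - 82 = 7


Delta encoded: [1, 3, 4, 21, 7, 9, 8, 29, 7]


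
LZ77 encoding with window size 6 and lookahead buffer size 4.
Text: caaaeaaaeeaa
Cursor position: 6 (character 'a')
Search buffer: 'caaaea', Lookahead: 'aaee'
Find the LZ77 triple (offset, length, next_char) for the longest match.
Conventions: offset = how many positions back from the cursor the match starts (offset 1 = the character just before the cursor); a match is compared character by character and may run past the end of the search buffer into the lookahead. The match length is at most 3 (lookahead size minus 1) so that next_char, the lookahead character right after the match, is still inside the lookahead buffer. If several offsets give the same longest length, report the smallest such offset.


Try each offset into the search buffer:
  offset=1 (pos 5, char 'a'): match length 2
  offset=2 (pos 4, char 'e'): match length 0
  offset=3 (pos 3, char 'a'): match length 1
  offset=4 (pos 2, char 'a'): match length 3
  offset=5 (pos 1, char 'a'): match length 2
  offset=6 (pos 0, char 'c'): match length 0
Longest match has length 3 at offset 4.
next_char = character at position 6 + 3 = 9 -> 'e'

Best match: offset=4, length=3 (matching 'aae' starting at position 2)
LZ77 triple: (4, 3, 'e')


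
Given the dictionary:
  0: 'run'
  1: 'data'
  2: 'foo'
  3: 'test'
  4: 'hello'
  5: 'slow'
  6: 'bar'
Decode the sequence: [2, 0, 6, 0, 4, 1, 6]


Look up each index in the dictionary:
  2 -> 'foo'
  0 -> 'run'
  6 -> 'bar'
  0 -> 'run'
  4 -> 'hello'
  1 -> 'data'
  6 -> 'bar'

Decoded: "foo run bar run hello data bar"


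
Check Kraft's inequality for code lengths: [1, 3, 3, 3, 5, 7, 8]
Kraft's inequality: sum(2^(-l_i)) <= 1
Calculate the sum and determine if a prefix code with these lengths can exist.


Sum = 2^(-1) + 2^(-3) + 2^(-3) + 2^(-3) + 2^(-5) + 2^(-7) + 2^(-8)
    = 0.5 + 0.125 + 0.125 + 0.125 + 0.03125 + 0.0078125 + 0.00390625
    = 235/256 = 0.91796875
Since 0.91796875 <= 1, Kraft's inequality IS satisfied.
A prefix code with these lengths CAN exist.

Kraft sum = 0.91796875. Satisfied.


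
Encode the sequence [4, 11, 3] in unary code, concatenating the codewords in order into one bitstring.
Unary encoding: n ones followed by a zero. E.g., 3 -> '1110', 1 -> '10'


Encode each number as n ones followed by a terminating 0:
  4 -> 11110 (5 bits)
  11 -> 111111111110 (12 bits)
  3 -> 1110 (4 bits)
Total length = 5 + 12 + 4 = 21 bits.

Unary([4, 11, 3]) = 111101111111111101110 (21 bits)


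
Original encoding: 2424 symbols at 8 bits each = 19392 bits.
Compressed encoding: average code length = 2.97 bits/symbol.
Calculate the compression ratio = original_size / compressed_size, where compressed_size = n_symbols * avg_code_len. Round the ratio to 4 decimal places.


original_size = n_symbols * orig_bits = 2424 * 8 = 19392 bits
compressed_size = n_symbols * avg_code_len = 2424 * 2.97 = 7199.28 bits
ratio = original_size / compressed_size = 19392 / 7199.28 = 2.6936

Compression ratio = 2.6936


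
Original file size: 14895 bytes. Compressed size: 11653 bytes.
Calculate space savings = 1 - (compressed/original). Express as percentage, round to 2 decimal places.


ratio = compressed/original = 11653/14895 = 0.782343
savings = 1 - ratio = 1 - 0.782343 = 0.217657
as a percentage: 0.217657 * 100 = 21.77%

Space savings = 1 - 11653/14895 = 21.77%


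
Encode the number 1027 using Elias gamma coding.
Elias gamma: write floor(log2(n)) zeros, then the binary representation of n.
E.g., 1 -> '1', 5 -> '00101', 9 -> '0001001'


num_bits = floor(log2(1027)) + 1 = 11
leading_zeros = num_bits - 1 = 10
binary(1027) = 10000000011

Elias gamma(1027) = '0000000000' + '10000000011' = 000000000010000000011 (21 bits)


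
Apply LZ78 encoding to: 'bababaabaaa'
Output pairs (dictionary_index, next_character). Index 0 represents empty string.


LZ78 encoding steps:
Dictionary: {0: ''}
Step 1: w='' (idx 0), next='b' -> output (0, 'b'), add 'b' as idx 1
Step 2: w='' (idx 0), next='a' -> output (0, 'a'), add 'a' as idx 2
Step 3: w='b' (idx 1), next='a' -> output (1, 'a'), add 'ba' as idx 3
Step 4: w='ba' (idx 3), next='a' -> output (3, 'a'), add 'baa' as idx 4
Step 5: w='baa' (idx 4), next='a' -> output (4, 'a'), add 'baaa' as idx 5


Encoded: [(0, 'b'), (0, 'a'), (1, 'a'), (3, 'a'), (4, 'a')]


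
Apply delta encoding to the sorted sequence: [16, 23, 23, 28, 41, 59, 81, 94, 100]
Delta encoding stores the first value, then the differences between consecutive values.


First value: 16
Deltas:
  23 - 16 = 7
  23 - 23 = 0
  28 - 23 = 5
  41 - 28 = 13
  59 - 41 = 18
  81 - 59 = 22
  94 - 81 = 13
  100 - 94 = 6


Delta encoded: [16, 7, 0, 5, 13, 18, 22, 13, 6]


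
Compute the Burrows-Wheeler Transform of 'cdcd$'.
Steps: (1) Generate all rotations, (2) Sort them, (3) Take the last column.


Rotations (sorted):
  0: $cdcd -> last char: d
  1: cd$cd -> last char: d
  2: cdcd$ -> last char: $
  3: d$cdc -> last char: c
  4: dcd$c -> last char: c


BWT = dd$cc


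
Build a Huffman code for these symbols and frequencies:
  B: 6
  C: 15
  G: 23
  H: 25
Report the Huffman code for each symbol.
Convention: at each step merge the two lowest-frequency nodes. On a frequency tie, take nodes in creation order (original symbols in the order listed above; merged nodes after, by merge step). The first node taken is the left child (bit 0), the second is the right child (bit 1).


Huffman tree construction:
Step 1: Merge B(6) + C(15) = 21
Step 2: Merge (B+C)(21) + G(23) = 44
Step 3: Merge H(25) + ((B+C)+G)(44) = 69
Read each symbol's code off the tree from the root (left child = 0, right child = 1).

Codes:
  B: 100 (length 3)
  C: 101 (length 3)
  G: 11 (length 2)
  H: 0 (length 1)
Average code length: 134/69 = 1.9420 bits/symbol


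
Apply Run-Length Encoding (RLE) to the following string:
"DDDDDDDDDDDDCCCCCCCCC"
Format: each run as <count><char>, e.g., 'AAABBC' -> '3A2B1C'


Scanning runs left to right:
  i=0: run of 'D' x 12 -> '12D'
  i=12: run of 'C' x 9 -> '9C'

RLE = 12D9C


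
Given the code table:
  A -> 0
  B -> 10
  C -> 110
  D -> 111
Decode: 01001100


Decoding:
0 -> A
10 -> B
0 -> A
110 -> C
0 -> A


Result: ABACA


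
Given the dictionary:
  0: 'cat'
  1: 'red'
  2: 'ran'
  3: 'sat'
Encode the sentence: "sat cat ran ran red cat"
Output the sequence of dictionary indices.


Look up each word in the dictionary:
  'sat' -> 3
  'cat' -> 0
  'ran' -> 2
  'ran' -> 2
  'red' -> 1
  'cat' -> 0

Encoded: [3, 0, 2, 2, 1, 0]


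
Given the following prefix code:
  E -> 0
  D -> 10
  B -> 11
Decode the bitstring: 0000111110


Decoding step by step:
Bits 0 -> E
Bits 0 -> E
Bits 0 -> E
Bits 0 -> E
Bits 11 -> B
Bits 11 -> B
Bits 10 -> D


Decoded message: EEEEBBD


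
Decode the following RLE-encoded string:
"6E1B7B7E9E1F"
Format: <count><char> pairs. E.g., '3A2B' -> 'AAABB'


Expanding each <count><char> pair:
  6E -> 'EEEEEE'
  1B -> 'B'
  7B -> 'BBBBBBB'
  7E -> 'EEEEEEE'
  9E -> 'EEEEEEEEE'
  1F -> 'F'

Decoded = EEEEEEBBBBBBBBEEEEEEEEEEEEEEEEF


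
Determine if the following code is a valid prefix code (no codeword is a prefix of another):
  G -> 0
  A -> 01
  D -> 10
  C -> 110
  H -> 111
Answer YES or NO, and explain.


Checking each pair (does one codeword prefix another?):
  G='0' vs A='01': prefix -- VIOLATION

NO -- this is NOT a valid prefix code. G (0) is a prefix of A (01).


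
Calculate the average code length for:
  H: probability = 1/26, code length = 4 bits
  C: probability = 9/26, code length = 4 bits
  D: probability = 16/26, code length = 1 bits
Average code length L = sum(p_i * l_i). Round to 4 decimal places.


Weighted contributions p_i * l_i:
  H: (1/26) * 4 = 4/26
  C: (9/26) * 4 = 36/26
  D: (16/26) * 1 = 16/26
Sum = (4 + 36 + 16)/26 = 56/26

L = 56/26 = 2.1538 bits/symbol


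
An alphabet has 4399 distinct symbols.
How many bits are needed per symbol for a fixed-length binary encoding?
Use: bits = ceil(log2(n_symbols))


log2(4399) = 12.103
Bracket: 2^12 = 4096 < 4399 <= 2^13 = 8192
So ceil(log2(4399)) = 13

bits = ceil(log2(4399)) = ceil(12.103) = 13 bits


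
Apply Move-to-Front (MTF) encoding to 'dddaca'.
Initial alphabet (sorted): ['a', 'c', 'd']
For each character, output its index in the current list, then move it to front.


MTF encoding:
'd': index 2 in ['a', 'c', 'd'] -> ['d', 'a', 'c']
'd': index 0 in ['d', 'a', 'c'] -> ['d', 'a', 'c']
'd': index 0 in ['d', 'a', 'c'] -> ['d', 'a', 'c']
'a': index 1 in ['d', 'a', 'c'] -> ['a', 'd', 'c']
'c': index 2 in ['a', 'd', 'c'] -> ['c', 'a', 'd']
'a': index 1 in ['c', 'a', 'd'] -> ['a', 'c', 'd']


Output: [2, 0, 0, 1, 2, 1]


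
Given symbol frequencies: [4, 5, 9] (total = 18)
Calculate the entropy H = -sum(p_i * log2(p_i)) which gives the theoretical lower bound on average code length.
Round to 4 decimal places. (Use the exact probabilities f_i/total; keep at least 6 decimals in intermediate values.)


Per-symbol terms -p_i * log2(p_i) with p_i = f_i/18:
  p = 4/18 = 0.222222: log2(p) = -2.169925, -p*log2(p) = 0.482206
  p = 5/18 = 0.277778: log2(p) = -1.847997, -p*log2(p) = 0.513332
  p = 9/18 = 0.500000: log2(p) = -1.000000, -p*log2(p) = 0.500000
H = 0.482206 + 0.513332 + 0.500000 = 1.495538

H = 1.4955 bits/symbol
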